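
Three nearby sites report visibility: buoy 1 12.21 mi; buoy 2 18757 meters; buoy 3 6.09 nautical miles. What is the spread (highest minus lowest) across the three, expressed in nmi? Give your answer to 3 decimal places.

4.520 nmi

buoy 1: 12.21 SM = 10.61020 nmi.
buoy 2: 18757 m = 10.12797 nmi.
Spread: 10.61020 − 6.09000 = 4.520 nmi.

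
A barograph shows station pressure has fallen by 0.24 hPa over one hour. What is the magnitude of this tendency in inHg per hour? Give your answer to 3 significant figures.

0.24 hPa / 1 h × 0.02953 inHg/hPa = 0.00709 inHg/h.

0.00709 inHg per hour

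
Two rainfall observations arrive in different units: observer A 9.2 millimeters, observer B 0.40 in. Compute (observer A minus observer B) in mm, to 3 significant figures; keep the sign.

observer B: 0.40 in = 10.16000 mm.
Difference: 9.20000 − 10.16000 = -0.960 mm.

-0.960 mm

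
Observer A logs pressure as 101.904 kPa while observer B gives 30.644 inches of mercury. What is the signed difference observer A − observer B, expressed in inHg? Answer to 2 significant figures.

-0.55 inHg

observer A: 101.904 kPa = 30.0922 inHg.
Difference: 30.0922 − 30.6440 = -0.55 inHg.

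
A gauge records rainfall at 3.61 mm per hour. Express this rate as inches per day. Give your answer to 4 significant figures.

3.61 mm/hour × 0.0393701 in/mm × 24 hour/day = 3.411 in/day.

3.411 in/day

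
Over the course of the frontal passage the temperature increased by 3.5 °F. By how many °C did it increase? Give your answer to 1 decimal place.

Converting a difference, only the 9/5 scale factor applies: Δ°C = 3.5 × 0.5556 = 1.9 °C.

1.9 °C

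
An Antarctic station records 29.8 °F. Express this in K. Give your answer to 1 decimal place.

First to °C: -1.22 °C.
Then to K: 271.9 K.

271.9 K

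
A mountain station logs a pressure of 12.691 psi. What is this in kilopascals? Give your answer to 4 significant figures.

1 psi = 6.89476 kPa, so 12.691 × 6.89476 = 87.50 kPa.

87.50 kPa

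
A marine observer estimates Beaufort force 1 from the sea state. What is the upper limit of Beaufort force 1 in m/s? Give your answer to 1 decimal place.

1.5 m/s

Beaufort 1 (light air) spans 0.3–1.5 m/s.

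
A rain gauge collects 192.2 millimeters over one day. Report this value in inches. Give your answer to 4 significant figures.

1 mm = 0.0393701 in, so 192.2 × 0.0393701 = 7.567 in.

7.567 in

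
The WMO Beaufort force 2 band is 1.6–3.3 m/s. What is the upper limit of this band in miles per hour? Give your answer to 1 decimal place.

1.6–3.3 m/s × 2.237 = 3.6–7.4 mph.

7.4 mph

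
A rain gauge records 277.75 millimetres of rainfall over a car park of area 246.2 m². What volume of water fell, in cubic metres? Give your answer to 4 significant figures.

1 mm over 1 m² is 1 L, so volume = 277.75 × 246.2 = 68382.05 L = 68.38 m³.

68.38 cubic metres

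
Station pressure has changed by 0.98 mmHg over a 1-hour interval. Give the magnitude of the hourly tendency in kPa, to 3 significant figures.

0.131 kPa per hour

0.98 mmHg / 1 h × 0.133322 kPa/mmHg = 0.131 kPa/h.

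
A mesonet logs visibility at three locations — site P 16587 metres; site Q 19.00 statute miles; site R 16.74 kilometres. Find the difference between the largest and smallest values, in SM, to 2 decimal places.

site P: 16587 m = 10.3067 SM.
site R: 16.74 km = 10.4018 SM.
Spread: 19.0000 − 10.3067 = 8.69 SM.

8.69 SM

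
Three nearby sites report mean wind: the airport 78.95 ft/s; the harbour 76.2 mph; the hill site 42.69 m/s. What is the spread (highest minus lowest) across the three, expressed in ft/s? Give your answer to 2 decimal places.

61.11 ft/s

the harbour: 76.2 mph = 111.7600 ft/s.
the hill site: 42.69 m/s = 140.0591 ft/s.
Spread: 140.0591 − 78.9500 = 61.11 ft/s.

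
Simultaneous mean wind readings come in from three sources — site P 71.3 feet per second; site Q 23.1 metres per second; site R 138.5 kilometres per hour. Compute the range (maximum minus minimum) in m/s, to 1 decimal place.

site P: 71.3 ft/s = 21.732 m/s.
site R: 138.5 km/h = 38.472 m/s.
Spread: 38.472 − 21.732 = 16.7 m/s.

16.7 m/s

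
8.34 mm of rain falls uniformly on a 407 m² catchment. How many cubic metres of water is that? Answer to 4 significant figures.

1 mm over 1 m² is 1 L, so volume = 8.34 × 407 = 3394.38 L = 3.394 m³.

3.394 cubic metres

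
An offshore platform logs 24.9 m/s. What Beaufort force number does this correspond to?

24.9 m/s lies in the Beaufort 10 band (storm, 24.5–28.4 m/s).

Beaufort force 10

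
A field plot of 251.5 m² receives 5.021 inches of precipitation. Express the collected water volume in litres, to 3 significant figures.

Depth: 5.021 in × 25.4 = 127.5334 mm.
1 mm over 1 m² is 1 L, so volume = 127.5334 × 251.5 = 32074.65 L ≈ 32100 L.

32100 litres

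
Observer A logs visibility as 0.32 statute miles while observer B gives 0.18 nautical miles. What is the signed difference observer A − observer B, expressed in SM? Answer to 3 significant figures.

observer B: 0.18 nmi = 0.20714 SM.
Difference: 0.32000 − 0.20714 = 0.113 SM.

0.113 SM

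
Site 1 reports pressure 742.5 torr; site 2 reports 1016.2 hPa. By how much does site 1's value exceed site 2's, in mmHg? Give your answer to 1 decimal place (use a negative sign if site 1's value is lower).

site 2: 1016.2 hPa = 762.213 mmHg.
Difference: 742.500 − 762.213 = -19.7 mmHg.

-19.7 mmHg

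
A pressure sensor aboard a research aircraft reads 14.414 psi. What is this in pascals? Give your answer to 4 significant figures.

99380 Pa

1 psi = 6894.76 Pa, so 14.414 × 6894.76 = 99380 Pa.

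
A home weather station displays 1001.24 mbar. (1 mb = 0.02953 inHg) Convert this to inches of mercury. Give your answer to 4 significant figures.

29.57 inHg

1 mb = 0.02953 inHg, so 1001.24 × 0.02953 = 29.57 inHg.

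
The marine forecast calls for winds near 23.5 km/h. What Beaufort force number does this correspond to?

23.5 km/h = 6.5 m/s, which is Beaufort 4 (moderate breeze, 5.5–7.9 m/s).

Beaufort force 4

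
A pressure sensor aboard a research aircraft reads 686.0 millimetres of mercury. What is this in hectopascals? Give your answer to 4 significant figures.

914.6 hPa

1 mmHg = 1.33322 hPa, so 686.0 × 1.33322 = 914.6 hPa.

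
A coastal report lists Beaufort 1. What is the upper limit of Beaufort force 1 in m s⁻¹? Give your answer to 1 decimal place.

1.5 m/s

Beaufort 1 (light air) spans 0.3–1.5 m/s.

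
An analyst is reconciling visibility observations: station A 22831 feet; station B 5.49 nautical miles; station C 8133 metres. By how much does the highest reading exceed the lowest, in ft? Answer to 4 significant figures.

station B: 5.49 nmi = 33357.87 ft.
station C: 8133 m = 26683.07 ft.
Spread: 33357.87 − 22831.00 = 10530 ft.

10530 ft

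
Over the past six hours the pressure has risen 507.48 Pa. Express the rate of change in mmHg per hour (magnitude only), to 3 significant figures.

0.634 mmHg per hour

507.48 Pa / 6 h × 0.00750062 mmHg/Pa = 0.634 mmHg/h.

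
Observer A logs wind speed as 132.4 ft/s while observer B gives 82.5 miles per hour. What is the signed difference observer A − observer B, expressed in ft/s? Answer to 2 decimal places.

11.40 ft/s

observer B: 82.5 mph = 121.0000 ft/s.
Difference: 132.4000 − 121.0000 = 11.40 ft/s.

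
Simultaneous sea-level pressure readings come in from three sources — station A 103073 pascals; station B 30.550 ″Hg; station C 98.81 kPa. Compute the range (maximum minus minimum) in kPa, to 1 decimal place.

4.6 kPa

station A: 103073 Pa = 103.073 kPa.
station B: 30.550 inHg = 103.454 kPa.
Spread: 103.454 − 98.810 = 4.6 kPa.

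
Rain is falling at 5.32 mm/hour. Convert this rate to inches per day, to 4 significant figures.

5.32 mm/hour × 0.0393701 in/mm × 24 hour/day = 5.027 in/day.

5.027 in/day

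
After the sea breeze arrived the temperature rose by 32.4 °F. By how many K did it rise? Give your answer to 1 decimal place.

Converting a difference, only the 9/5 scale factor applies: ΔK = 32.4 × 0.5556 = 18.0 K.

18.0 K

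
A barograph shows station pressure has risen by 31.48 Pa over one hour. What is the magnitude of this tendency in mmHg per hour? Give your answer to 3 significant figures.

31.48 Pa / 1 h × 0.00750062 mmHg/Pa = 0.236 mmHg/h.

0.236 mmHg per hour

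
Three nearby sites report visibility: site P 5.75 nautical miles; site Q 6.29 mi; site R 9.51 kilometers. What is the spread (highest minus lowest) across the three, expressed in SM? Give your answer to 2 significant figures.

site P: 5.75 nmi = 6.6170 SM.
site R: 9.51 km = 5.9092 SM.
Spread: 6.6170 − 5.9092 = 0.71 SM.

0.71 SM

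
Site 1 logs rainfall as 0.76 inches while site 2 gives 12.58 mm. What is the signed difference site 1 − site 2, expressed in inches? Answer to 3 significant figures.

0.265 in

site 2: 12.58 mm = 0.49528 in.
Difference: 0.76000 − 0.49528 = 0.265 in.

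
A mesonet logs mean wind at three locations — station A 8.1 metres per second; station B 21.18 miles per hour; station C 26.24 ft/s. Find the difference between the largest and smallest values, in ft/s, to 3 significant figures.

4.82 ft/s

station A: 8.1 m/s = 26.5748 ft/s.
station B: 21.18 mph = 31.0640 ft/s.
Spread: 31.0640 − 26.2400 = 4.82 ft/s.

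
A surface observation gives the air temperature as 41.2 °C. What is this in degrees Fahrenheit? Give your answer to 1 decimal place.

°F = °C × 9/5 + 32 = 41.2 × 1.8 + 32 = 106.2 °F.

106.2 °F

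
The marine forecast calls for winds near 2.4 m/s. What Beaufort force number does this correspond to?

2.4 m/s lies in the Beaufort 2 band (light breeze, 1.6–3.3 m/s).

Beaufort force 2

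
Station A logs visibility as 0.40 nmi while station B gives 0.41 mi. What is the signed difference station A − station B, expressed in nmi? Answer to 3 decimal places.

station B: 0.41 SM = 0.35628 nmi.
Difference: 0.40000 − 0.35628 = 0.044 nmi.

0.044 nmi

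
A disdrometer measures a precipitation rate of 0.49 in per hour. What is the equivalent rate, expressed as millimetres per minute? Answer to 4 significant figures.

0.49 in/hour × 25.4 mm/in × 0.0166667 hour/minute = 0.2074 mm/minute.

0.2074 mm/minute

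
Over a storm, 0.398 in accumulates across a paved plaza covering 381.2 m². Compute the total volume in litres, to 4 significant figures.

3854 litres

Depth: 0.398 in × 25.4 = 10.1092 mm.
1 mm over 1 m² is 1 L, so volume = 10.1092 × 381.2 = 3853.627 L ≈ 3854 L.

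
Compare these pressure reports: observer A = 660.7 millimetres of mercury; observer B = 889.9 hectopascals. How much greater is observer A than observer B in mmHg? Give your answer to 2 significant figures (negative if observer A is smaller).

-6.8 mmHg

observer B: 889.9 hPa = 667.480 mmHg.
Difference: 660.700 − 667.480 = -6.8 mmHg.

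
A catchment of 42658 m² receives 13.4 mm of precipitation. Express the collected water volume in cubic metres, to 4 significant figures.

1 mm over 1 m² is 1 L, so volume = 13.4 × 42658 = 571617.2 L = 571.6 m³.

571.6 cubic metres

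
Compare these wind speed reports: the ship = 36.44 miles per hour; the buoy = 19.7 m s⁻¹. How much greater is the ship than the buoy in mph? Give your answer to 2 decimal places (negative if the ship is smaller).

the buoy: 19.7 m/s = 44.0676 mph.
Difference: 36.4400 − 44.0676 = -7.63 mph.

-7.63 mph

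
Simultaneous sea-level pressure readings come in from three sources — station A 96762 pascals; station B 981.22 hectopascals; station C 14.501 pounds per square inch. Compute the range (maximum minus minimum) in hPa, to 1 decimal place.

station A: 96762 Pa = 967.620 hPa.
station C: 14.501 psi = 999.809 hPa.
Spread: 999.809 − 967.620 = 32.2 hPa.

32.2 hPa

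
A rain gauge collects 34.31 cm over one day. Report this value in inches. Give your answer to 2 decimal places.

13.51 in

1 cm = 0.393701 in, so 34.31 × 0.393701 = 13.51 in.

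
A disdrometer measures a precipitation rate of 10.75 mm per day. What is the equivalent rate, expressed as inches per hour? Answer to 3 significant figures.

0.0176 in/hour

10.75 mm/day × 0.0393701 in/mm × 0.0416667 day/hour = 0.0176 in/hour.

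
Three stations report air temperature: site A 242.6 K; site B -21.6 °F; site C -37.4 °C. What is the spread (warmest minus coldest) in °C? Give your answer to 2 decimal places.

7.62 °C

site A: 242.6 K = -30.550 °C.
site B: -21.6 °F = -29.778 °C.
Spread: (-29.778) − (-37.400) = 7.622 °C.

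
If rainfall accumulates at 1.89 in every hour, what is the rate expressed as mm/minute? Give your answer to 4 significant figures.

0.8001 mm/minute

1.89 in/hour × 25.4 mm/in × 0.0166667 hour/minute = 0.8001 mm/minute.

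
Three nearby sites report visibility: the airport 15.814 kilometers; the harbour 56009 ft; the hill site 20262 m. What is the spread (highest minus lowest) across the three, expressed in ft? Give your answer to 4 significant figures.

14590 ft

the airport: 15.814 km = 51883.20 ft.
the hill site: 20262 m = 66476.38 ft.
Spread: 66476.38 − 51883.20 = 14590 ft.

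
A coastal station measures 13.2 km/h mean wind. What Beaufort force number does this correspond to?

Beaufort force 3

13.2 km/h = 3.7 m/s, which is Beaufort 3 (gentle breeze, 3.4–5.4 m/s).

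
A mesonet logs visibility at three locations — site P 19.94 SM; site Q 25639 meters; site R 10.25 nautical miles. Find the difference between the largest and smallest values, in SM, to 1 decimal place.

8.1 SM

site Q: 25639 m = 15.931 SM.
site R: 10.25 nmi = 11.795 SM.
Spread: 19.940 − 11.795 = 8.1 SM.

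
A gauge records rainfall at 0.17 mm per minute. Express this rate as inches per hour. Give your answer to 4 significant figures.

0.4016 in/hour

0.17 mm/minute × 0.0393701 in/mm × 60 minute/hour = 0.4016 in/hour.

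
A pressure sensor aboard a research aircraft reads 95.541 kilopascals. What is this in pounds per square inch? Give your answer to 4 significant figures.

13.86 psi

1 kPa = 0.145038 psi, so 95.541 × 0.145038 = 13.86 psi.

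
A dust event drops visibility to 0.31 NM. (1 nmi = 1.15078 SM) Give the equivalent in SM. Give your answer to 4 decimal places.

0.3567 SM

1 nmi = 1.15078 SM, so 0.31 × 1.15078 = 0.3567 SM.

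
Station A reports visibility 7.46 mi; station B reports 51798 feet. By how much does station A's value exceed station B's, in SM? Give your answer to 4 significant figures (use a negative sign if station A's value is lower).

-2.350 SM

station B: 51798 ft = 9.81023 SM.
Difference: 7.46000 − 9.81023 = -2.350 SM.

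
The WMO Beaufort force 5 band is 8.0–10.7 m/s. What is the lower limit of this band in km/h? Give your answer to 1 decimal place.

8.0–10.7 m/s × 3.6 = 28.8–38.5 km/h.

28.8 km/h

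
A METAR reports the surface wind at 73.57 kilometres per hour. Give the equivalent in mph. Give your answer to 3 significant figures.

1 km/h = 0.621371 mph, so 73.57 × 0.621371 = 45.7 mph.

45.7 mph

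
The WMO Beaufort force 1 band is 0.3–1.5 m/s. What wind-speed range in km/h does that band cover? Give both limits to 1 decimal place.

1.1 to 5.4 km/h

0.3–1.5 m/s × 3.6 = 1.1–5.4 km/h.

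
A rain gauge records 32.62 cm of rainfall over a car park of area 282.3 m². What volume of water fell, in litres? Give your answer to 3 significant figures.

92100 litres

Depth: 32.62 cm × 10 = 326.2 mm.
1 mm over 1 m² is 1 L, so volume = 326.2 × 282.3 = 92086.26 L ≈ 92100 L.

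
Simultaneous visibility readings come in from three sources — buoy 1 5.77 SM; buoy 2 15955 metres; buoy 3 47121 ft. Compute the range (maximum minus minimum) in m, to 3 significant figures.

buoy 1: 5.77 SM = 9285.91 m.
buoy 3: 47121 ft = 14362.48 m.
Spread: 15955.00 − 9285.91 = 6670 m.

6670 m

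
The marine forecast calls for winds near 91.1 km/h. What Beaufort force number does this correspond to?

Beaufort force 10

91.1 km/h = 25.3 m/s, which is Beaufort 10 (storm, 24.5–28.4 m/s).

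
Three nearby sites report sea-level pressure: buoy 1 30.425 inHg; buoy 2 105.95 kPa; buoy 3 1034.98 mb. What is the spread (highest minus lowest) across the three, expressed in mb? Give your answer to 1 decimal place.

29.2 mb

buoy 1: 30.425 inHg = 1030.309 mb.
buoy 2: 105.95 kPa = 1059.500 mb.
Spread: 1059.500 − 1030.309 = 29.2 mb.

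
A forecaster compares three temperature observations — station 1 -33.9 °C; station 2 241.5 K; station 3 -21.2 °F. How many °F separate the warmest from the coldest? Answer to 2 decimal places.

station 2: 241.5 K = -31.650 °C.
station 3: -21.2 °F = -29.556 °C.
Spread: (-29.556) − (-33.900) = 4.344 °C = 7.82 °F.

7.82 °F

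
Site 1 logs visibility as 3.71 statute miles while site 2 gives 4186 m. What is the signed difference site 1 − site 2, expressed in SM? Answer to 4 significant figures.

1.109 SM

site 2: 4186 m = 2.60106 SM.
Difference: 3.71000 − 2.60106 = 1.109 SM.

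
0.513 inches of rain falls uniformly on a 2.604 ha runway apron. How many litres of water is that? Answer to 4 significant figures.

Depth: 0.513 in × 25.4 = 13.0302 mm.
Area: 2.604 ha = 26040 m².
1 mm over 1 m² is 1 L, so volume = 13.0302 × 26040 = 339306.41 L ≈ 339300 L.

339300 litres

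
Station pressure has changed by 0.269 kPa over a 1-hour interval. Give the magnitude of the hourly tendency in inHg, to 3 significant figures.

0.269 kPa / 1 h × 0.2953 inHg/kPa = 0.0794 inHg/h.

0.0794 inHg per hour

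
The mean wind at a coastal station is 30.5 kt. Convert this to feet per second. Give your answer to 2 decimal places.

51.48 ft/s

1 kt = 1.68781 ft/s, so 30.5 × 1.68781 = 51.48 ft/s.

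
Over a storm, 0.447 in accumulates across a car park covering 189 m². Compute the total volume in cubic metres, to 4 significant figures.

Depth: 0.447 in × 25.4 = 11.3538 mm.
1 mm over 1 m² is 1 L, so volume = 11.3538 × 189 = 2145.8682 L = 2.146 m³.

2.146 cubic metres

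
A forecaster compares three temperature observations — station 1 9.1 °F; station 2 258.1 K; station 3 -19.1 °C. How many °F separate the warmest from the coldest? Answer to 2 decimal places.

station 1: 9.1 °F = -12.722 °C.
station 2: 258.1 K = -15.050 °C.
Spread: (-12.722) − (-19.100) = 6.378 °C = 11.48 °F.

11.48 °F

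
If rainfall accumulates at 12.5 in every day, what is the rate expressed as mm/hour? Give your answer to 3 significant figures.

13.2 mm/hour

12.5 in/day × 25.4 mm/in × 0.0416667 day/hour = 13.2 mm/hour.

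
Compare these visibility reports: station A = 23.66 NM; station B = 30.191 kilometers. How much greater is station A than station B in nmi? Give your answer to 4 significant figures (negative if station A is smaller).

station B: 30.191 km = 16.30184 nmi.
Difference: 23.66000 − 16.30184 = 7.358 nmi.

7.358 nmi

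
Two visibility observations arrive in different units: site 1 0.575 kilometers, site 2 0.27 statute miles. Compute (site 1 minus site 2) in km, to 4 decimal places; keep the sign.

site 2: 0.27 SM = 0.434523 km.
Difference: 0.575000 − 0.434523 = 0.1405 km.

0.1405 km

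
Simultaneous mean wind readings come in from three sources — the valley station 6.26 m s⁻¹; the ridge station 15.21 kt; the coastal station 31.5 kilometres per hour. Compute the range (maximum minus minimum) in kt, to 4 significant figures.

the valley station: 6.26 m/s = 12.16847 kt.
the coastal station: 31.5 km/h = 17.00864 kt.
Spread: 17.00864 − 12.16847 = 4.840 kt.

4.840 kt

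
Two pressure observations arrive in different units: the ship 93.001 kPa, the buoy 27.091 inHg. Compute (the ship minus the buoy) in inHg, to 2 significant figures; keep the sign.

0.37 inHg

the ship: 93.001 kPa = 27.4632 inHg.
Difference: 27.4632 − 27.0910 = 0.37 inHg.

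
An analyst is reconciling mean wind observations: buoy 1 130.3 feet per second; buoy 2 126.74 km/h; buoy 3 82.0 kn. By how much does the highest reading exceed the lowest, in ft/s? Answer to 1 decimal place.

22.9 ft/s

buoy 2: 126.74 km/h = 115.504 ft/s.
buoy 3: 82.0 kt = 138.400 ft/s.
Spread: 138.400 − 115.504 = 22.9 ft/s.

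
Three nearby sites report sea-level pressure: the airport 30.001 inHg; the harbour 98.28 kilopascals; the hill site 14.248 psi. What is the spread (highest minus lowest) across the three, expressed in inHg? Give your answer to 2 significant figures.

the harbour: 98.28 kPa = 29.0221 inHg.
the hill site: 14.248 psi = 29.0092 inHg.
Spread: 30.0010 − 29.0092 = 0.99 inHg.

0.99 inHg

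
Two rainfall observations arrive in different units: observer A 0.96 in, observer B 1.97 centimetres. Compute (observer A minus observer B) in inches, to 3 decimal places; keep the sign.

0.184 in

observer B: 1.97 cm = 0.77559 in.
Difference: 0.96000 − 0.77559 = 0.184 in.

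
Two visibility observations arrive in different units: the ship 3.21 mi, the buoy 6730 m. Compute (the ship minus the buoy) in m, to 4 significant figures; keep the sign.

the ship: 3.21 SM = 5165.99 m.
Difference: 5165.99 − 6730.00 = -1564 m.

-1564 m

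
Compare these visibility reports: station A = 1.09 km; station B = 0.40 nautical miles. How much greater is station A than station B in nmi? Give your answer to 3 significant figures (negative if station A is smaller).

station A: 1.09 km = 0.58855 nmi.
Difference: 0.58855 − 0.40000 = 0.189 nmi.

0.189 nmi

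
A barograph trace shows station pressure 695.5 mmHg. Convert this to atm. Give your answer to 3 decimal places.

0.915 atm

1 mmHg = 0.00131579 atm, so 695.5 × 0.00131579 = 0.915 atm.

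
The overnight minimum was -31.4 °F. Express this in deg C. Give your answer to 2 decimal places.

-35.22 °C

°C = (°F − 32) × 5/9 = (-31.4 − 32) / 1.8 = -35.22 °C.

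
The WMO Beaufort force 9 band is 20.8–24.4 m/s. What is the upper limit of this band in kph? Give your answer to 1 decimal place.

87.8 km/h

20.8–24.4 m/s × 3.6 = 74.9–87.8 km/h.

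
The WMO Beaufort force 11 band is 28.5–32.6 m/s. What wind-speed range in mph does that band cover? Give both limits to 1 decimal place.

28.5–32.6 m/s × 2.237 = 63.8–72.9 mph.

63.8 to 72.9 mph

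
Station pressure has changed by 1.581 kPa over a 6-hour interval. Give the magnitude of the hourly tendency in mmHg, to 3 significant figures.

1.98 mmHg per hour

1.581 kPa / 6 h × 7.50062 mmHg/kPa = 1.98 mmHg/h.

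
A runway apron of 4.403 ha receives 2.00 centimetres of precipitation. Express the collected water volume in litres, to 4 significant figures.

880600 litres

Depth: 2.00 cm × 10 = 20 mm.
Area: 4.403 ha = 44030 m².
1 mm over 1 m² is 1 L, so volume = 20 × 44030 = 880600 L.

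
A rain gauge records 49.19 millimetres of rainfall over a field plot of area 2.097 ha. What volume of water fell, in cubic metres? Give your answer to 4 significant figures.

1032 cubic metres

Area: 2.097 ha = 20970 m².
1 mm over 1 m² is 1 L, so volume = 49.19 × 20970 = 1031514.3 L = 1032 m³.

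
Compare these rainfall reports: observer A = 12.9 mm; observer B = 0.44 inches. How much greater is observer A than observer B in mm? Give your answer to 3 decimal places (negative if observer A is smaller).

1.724 mm

observer B: 0.44 in = 11.17600 mm.
Difference: 12.90000 − 11.17600 = 1.724 mm.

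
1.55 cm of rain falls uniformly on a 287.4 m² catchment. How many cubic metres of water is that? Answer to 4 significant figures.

4.455 cubic metres

Depth: 1.55 cm × 10 = 15.5 mm.
1 mm over 1 m² is 1 L, so volume = 15.5 × 287.4 = 4454.7 L = 4.455 m³.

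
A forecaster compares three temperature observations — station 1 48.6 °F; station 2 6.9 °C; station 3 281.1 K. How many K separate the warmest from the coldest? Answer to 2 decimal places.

station 1: 48.6 °F = 9.222 °C.
station 3: 281.1 K = 7.950 °C.
Spread: 9.222 − 6.900 = 2.322 °C.

2.32 K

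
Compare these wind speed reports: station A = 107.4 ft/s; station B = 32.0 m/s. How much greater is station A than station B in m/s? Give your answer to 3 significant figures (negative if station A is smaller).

0.736 m/s

station A: 107.4 ft/s = 32.73552 m/s.
Difference: 32.73552 − 32.00000 = 0.736 m/s.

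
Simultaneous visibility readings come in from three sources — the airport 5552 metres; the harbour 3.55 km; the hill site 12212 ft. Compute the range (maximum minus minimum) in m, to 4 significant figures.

the harbour: 3.55 km = 3550.00 m.
the hill site: 12212 ft = 3722.22 m.
Spread: 5552.00 − 3550.00 = 2002 m.

2002 m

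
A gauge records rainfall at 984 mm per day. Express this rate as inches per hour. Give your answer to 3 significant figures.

984 mm/day × 0.0393701 in/mm × 0.0416667 day/hour = 1.61 in/hour.

1.61 in/hour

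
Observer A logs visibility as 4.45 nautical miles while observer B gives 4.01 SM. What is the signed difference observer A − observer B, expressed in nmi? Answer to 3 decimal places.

observer B: 4.01 SM = 3.48459 nmi.
Difference: 4.45000 − 3.48459 = 0.965 nmi.

0.965 nmi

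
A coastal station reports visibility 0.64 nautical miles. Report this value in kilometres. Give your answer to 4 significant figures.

1 nmi = 1.852 km, so 0.64 × 1.852 = 1.185 km.

1.185 km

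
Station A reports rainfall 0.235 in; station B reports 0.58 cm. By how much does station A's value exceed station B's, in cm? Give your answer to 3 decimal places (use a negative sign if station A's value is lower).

0.017 cm

station A: 0.235 in = 0.59690 cm.
Difference: 0.59690 − 0.58000 = 0.017 cm.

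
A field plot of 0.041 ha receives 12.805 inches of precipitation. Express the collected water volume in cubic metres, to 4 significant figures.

133.4 cubic metres

Depth: 12.805 in × 25.4 = 325.247 mm.
Area: 0.041 ha = 410 m².
1 mm over 1 m² is 1 L, so volume = 325.247 × 410 = 133351.27 L = 133.4 m³.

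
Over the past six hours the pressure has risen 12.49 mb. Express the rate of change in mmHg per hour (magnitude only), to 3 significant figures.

1.56 mmHg per hour

12.49 mb / 6 h × 0.750062 mmHg/mb = 1.56 mmHg/h.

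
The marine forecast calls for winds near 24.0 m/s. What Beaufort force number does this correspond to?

24.0 m/s lies in the Beaufort 9 band (strong gale, 20.8–24.4 m/s).

Beaufort force 9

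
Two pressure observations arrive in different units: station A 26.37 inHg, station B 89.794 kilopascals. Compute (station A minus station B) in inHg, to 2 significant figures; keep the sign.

-0.15 inHg

station B: 89.794 kPa = 26.5162 inHg.
Difference: 26.3700 − 26.5162 = -0.15 inHg.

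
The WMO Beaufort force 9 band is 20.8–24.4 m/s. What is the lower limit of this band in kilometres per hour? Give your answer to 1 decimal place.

20.8–24.4 m/s × 3.6 = 74.9–87.8 km/h.

74.9 km/h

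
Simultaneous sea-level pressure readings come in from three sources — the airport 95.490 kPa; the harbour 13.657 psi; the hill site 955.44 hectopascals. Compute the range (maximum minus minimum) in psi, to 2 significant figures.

the airport: 95.490 kPa = 13.8497 psi.
the hill site: 955.44 hPa = 13.8575 psi.
Spread: 13.8575 − 13.6570 = 0.20 psi.

0.20 psi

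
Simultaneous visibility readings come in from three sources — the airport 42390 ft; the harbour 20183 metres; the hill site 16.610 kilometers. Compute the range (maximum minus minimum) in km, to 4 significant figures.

the airport: 42390 ft = 12.92047 km.
the harbour: 20183 m = 20.18300 km.
Spread: 20.18300 − 12.92047 = 7.263 km.

7.263 km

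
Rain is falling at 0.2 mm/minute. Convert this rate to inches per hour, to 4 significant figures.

0.2 mm/minute × 0.0393701 in/mm × 60 minute/hour = 0.4724 in/hour.

0.4724 in/hour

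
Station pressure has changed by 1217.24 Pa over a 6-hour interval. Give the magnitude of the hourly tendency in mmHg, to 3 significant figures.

1.52 mmHg per hour

1217.24 Pa / 6 h × 0.00750062 mmHg/Pa = 1.52 mmHg/h.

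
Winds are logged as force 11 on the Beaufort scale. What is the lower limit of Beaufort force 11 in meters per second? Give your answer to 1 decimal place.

Beaufort 11 (violent storm) spans 28.5–32.6 m/s.

28.5 m/s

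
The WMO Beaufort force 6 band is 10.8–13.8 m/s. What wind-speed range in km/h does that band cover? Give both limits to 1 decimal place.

38.9 to 49.7 km/h

10.8–13.8 m/s × 3.6 = 38.9–49.7 km/h.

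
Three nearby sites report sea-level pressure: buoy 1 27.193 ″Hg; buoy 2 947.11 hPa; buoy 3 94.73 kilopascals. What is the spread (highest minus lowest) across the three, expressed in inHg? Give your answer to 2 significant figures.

0.78 inHg

buoy 2: 947.11 hPa = 27.9681 inHg.
buoy 3: 94.73 kPa = 27.9738 inHg.
Spread: 27.9738 − 27.1930 = 0.78 inHg.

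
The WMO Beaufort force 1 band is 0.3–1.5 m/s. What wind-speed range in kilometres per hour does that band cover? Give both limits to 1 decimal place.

0.3–1.5 m/s × 3.6 = 1.1–5.4 km/h.

1.1 to 5.4 km/h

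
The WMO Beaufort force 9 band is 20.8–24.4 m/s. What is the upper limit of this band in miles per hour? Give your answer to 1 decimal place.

20.8–24.4 m/s × 2.237 = 46.5–54.6 mph.

54.6 mph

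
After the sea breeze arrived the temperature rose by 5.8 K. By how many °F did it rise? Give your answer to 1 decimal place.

A change of 1 °C equals a change of 1.8 °F: Δ°F = 5.8 × 1.8 = 10.4 °F.

10.4 °F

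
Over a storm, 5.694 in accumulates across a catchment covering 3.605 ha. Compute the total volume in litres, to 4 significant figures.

5214000 litres

Depth: 5.694 in × 25.4 = 144.6276 mm.
Area: 3.605 ha = 36050 m².
1 mm over 1 m² is 1 L, so volume = 144.6276 × 36050 = 5213825 L ≈ 5214000 L.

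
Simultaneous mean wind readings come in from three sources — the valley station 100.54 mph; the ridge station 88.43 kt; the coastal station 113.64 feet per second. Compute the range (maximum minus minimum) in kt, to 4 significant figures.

21.10 kt

the valley station: 100.54 mph = 87.3669 kt.
the coastal station: 113.64 ft/s = 67.3299 kt.
Spread: 88.4300 − 67.3299 = 21.10 kt.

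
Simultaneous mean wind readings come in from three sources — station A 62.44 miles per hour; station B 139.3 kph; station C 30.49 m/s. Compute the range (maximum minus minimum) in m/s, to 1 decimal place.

station A: 62.44 mph = 27.913 m/s.
station B: 139.3 km/h = 38.694 m/s.
Spread: 38.694 − 27.913 = 10.8 m/s.

10.8 m/s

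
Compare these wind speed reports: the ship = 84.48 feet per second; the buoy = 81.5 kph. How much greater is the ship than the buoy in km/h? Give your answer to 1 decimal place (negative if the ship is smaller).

11.2 km/h

the ship: 84.48 ft/s = 92.698 km/h.
Difference: 92.698 − 81.500 = 11.2 km/h.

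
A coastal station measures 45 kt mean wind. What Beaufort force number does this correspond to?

45 kt lies in the Beaufort 9 band (strong gale, 41–47 kt).

Beaufort force 9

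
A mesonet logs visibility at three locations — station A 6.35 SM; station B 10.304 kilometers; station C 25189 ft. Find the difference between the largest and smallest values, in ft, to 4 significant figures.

8617 ft

station A: 6.35 SM = 33528.00 ft.
station B: 10.304 km = 33805.77 ft.
Spread: 33805.77 − 25189.00 = 8617 ft.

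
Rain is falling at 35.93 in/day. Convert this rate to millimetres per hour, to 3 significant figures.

35.93 in/day × 25.4 mm/in × 0.0416667 day/hour = 38.0 mm/hour.

38.0 mm/hour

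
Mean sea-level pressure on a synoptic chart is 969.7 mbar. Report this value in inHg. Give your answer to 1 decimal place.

28.6 inHg

1 mb = 0.02953 inHg, so 969.7 × 0.02953 = 28.6 inHg.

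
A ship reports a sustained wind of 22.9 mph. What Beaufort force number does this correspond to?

22.9 mph = 10.2 m/s, which is Beaufort 5 (fresh breeze, 8.0–10.7 m/s).

Beaufort force 5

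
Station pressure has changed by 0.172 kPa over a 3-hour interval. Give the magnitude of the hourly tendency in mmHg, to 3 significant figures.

0.172 kPa / 3 h × 7.50062 mmHg/kPa = 0.430 mmHg/h.

0.430 mmHg per hour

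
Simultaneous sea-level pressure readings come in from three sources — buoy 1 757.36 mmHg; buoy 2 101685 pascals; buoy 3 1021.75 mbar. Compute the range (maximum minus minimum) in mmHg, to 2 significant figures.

9.0 mmHg

buoy 2: 101685 Pa = 762.700 mmHg.
buoy 3: 1021.75 mb = 766.375 mmHg.
Spread: 766.375 − 757.360 = 9.0 mmHg.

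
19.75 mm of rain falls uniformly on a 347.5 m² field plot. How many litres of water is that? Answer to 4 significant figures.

6863 litres

1 mm over 1 m² is 1 L, so volume = 19.75 × 347.5 = 6863.125 L ≈ 6863 L.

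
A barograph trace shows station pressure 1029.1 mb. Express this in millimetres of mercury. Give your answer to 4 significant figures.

1 mb = 0.750062 mmHg, so 1029.1 × 0.750062 = 771.9 mmHg.

771.9 mmHg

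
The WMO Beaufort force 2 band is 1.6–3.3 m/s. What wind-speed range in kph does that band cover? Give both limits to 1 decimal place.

1.6–3.3 m/s × 3.6 = 5.8–11.9 km/h.

5.8 to 11.9 km/h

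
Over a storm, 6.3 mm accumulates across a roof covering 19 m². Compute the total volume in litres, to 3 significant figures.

120 litres

1 mm over 1 m² is 1 L, so volume = 6.3 × 19 = 119.7 L ≈ 120 L.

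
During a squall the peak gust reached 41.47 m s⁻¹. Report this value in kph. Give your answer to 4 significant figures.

1 m/s = 3.6 km/h, so 41.47 × 3.6 = 149.3 km/h.

149.3 km/h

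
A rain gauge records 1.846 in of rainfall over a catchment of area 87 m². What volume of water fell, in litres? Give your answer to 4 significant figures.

4079 litres

Depth: 1.846 in × 25.4 = 46.8884 mm.
1 mm over 1 m² is 1 L, so volume = 46.8884 × 87 = 4079.2908 L ≈ 4079 L.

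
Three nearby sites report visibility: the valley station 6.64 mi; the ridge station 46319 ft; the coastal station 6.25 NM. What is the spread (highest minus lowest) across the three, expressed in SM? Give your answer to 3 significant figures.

the ridge station: 46319 ft = 8.7725 SM.
the coastal station: 6.25 nmi = 7.1924 SM.
Spread: 8.7725 − 6.6400 = 2.13 SM.

2.13 SM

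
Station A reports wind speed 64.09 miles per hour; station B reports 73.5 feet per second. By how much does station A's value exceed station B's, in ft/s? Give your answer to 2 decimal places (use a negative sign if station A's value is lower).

station A: 64.09 mph = 93.9987 ft/s.
Difference: 93.9987 − 73.5000 = 20.50 ft/s.

20.50 ft/s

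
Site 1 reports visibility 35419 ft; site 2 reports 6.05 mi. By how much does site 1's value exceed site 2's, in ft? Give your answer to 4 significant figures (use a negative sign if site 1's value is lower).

3475 ft

site 2: 6.05 SM = 31944.00 ft.
Difference: 35419.00 − 31944.00 = 3475 ft.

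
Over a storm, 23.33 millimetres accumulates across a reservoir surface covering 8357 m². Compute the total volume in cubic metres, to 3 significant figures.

195 cubic metres

1 mm over 1 m² is 1 L, so volume = 23.33 × 8357 = 194968.81 L = 195 m³.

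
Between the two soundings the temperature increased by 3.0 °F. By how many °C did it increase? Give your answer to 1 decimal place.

Converting a difference, only the 9/5 scale factor applies: Δ°C = 3.0 × 0.5556 = 1.7 °C.

1.7 °C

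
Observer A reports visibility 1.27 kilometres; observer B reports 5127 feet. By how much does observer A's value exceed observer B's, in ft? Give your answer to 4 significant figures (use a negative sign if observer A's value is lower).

-960.3 ft

observer A: 1.27 km = 4166.667 ft.
Difference: 4166.667 − 5127.000 = -960.3 ft.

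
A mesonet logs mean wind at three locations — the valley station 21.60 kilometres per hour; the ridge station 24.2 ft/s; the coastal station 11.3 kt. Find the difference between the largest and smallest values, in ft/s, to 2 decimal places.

the valley station: 21.60 km/h = 19.6850 ft/s.
the coastal station: 11.3 kt = 19.0723 ft/s.
Spread: 24.2000 − 19.0723 = 5.13 ft/s.

5.13 ft/s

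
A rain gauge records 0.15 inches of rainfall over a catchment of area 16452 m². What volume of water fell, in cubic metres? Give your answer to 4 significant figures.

Depth: 0.15 in × 25.4 = 3.81 mm.
1 mm over 1 m² is 1 L, so volume = 3.81 × 16452 = 62682.12 L = 62.68 m³.

62.68 cubic metres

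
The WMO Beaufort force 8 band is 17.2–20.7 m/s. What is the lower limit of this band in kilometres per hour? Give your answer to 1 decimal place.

61.9 km/h

17.2–20.7 m/s × 3.6 = 61.9–74.5 km/h.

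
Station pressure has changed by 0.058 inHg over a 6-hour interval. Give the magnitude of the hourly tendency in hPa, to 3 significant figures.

0.327 hPa per hour

0.058 inHg / 6 h × 33.8639 hPa/inHg = 0.327 hPa/h.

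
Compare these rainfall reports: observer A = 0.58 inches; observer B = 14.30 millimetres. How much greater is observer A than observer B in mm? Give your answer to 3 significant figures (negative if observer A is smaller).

observer A: 0.58 in = 14.73200 mm.
Difference: 14.73200 − 14.30000 = 0.432 mm.

0.432 mm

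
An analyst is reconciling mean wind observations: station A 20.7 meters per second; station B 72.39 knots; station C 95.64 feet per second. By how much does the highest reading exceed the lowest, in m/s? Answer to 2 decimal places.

16.54 m/s

station B: 72.39 kt = 37.2406 m/s.
station C: 95.64 ft/s = 29.1511 m/s.
Spread: 37.2406 − 20.7000 = 16.54 m/s.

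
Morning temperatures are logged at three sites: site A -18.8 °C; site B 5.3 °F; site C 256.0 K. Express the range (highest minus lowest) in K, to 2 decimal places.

site B: 5.3 °F = -14.833 °C.
site C: 256.0 K = -17.150 °C.
Spread: (-14.833) − (-18.800) = 3.967 °C.

3.97 K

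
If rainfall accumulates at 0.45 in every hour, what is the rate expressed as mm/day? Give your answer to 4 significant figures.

0.45 in/hour × 25.4 mm/in × 24 hour/day = 274.3 mm/day.

274.3 mm/day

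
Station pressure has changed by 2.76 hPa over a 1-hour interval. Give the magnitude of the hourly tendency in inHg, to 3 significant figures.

2.76 hPa / 1 h × 0.02953 inHg/hPa = 0.0815 inHg/h.

0.0815 inHg per hour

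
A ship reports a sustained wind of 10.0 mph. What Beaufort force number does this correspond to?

Beaufort force 3

10.0 mph = 4.5 m/s, which is Beaufort 3 (gentle breeze, 3.4–5.4 m/s).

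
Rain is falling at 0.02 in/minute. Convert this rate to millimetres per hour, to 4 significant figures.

30.48 mm/hour

0.02 in/minute × 25.4 mm/in × 60 minute/hour = 30.48 mm/hour.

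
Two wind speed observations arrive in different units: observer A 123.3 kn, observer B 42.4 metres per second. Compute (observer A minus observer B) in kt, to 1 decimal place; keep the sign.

observer B: 42.4 m/s = 82.419 kt.
Difference: 123.300 − 82.419 = 40.9 kt.

40.9 kt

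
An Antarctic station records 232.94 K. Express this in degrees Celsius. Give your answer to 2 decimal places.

-40.21 °C

°C = 232.94 − 273.15 = -40.21 °C.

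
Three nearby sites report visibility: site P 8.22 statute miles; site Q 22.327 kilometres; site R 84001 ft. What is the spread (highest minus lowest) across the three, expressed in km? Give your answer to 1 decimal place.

site P: 8.22 SM = 13.229 km.
site R: 84001 ft = 25.604 km.
Spread: 25.604 − 13.229 = 12.4 km.

12.4 km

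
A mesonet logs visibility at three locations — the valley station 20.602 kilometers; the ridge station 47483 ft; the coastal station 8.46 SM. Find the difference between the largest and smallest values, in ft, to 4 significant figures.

the valley station: 20.602 km = 67591.86 ft.
the coastal station: 8.46 SM = 44668.80 ft.
Spread: 67591.86 − 44668.80 = 22920 ft.

22920 ft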